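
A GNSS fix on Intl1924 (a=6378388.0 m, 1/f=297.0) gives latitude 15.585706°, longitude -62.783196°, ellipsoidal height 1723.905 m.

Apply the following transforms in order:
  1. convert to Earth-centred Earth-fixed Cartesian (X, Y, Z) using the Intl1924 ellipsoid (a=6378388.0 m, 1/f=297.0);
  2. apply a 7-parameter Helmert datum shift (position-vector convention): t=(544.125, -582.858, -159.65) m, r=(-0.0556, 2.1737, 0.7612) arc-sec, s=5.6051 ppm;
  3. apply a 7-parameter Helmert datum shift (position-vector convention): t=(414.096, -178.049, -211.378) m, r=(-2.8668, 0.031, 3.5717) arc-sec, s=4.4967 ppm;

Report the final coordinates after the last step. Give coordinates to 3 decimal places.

X=2812505.868 m, Y=-5467154.776 m, Z=1702791.291 m

start: φ=15.585706°, λ=-62.783196°, h=1723.905 m
→ ECEF (a=6378388.000, f=1/297.0): X=2811386.1986, Y=-5466421.8407, Z=1703097.7073
→ Helmert 7p (PV): X=2811984.2031, Y=-5467024.5043, Z=1702919.4492
→ Helmert 7p (PV): X=2812505.8676, Y=-5467154.7757, Z=1702791.2907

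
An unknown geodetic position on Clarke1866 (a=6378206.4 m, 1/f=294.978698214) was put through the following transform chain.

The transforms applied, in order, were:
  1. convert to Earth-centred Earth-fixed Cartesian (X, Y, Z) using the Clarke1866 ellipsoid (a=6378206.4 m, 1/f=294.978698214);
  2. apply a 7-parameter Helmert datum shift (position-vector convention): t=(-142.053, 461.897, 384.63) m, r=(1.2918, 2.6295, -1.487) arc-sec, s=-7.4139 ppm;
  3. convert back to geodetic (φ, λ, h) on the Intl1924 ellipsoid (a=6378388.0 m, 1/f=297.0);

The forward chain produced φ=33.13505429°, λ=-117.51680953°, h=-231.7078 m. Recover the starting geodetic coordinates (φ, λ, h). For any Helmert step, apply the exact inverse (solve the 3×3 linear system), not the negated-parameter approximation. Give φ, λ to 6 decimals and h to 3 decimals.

start: φ=33.135054°, λ=-117.516810°, h=-231.708 m
→ ECEF (a=6378388.000, f=1/297.0): X=-2470056.8389, Y=-4741538.1308, Z=3466436.5728
→ Helmert⁻¹: X=-2469943.0978, Y=-4742031.2836, Z=3466075.8512
→ geod (Bowring, a=6378206.400): φ=33.13164200°, λ=-117.51328700°, h=118.6570 m

φ=33.131642°, λ=-117.513287°, h=118.657 m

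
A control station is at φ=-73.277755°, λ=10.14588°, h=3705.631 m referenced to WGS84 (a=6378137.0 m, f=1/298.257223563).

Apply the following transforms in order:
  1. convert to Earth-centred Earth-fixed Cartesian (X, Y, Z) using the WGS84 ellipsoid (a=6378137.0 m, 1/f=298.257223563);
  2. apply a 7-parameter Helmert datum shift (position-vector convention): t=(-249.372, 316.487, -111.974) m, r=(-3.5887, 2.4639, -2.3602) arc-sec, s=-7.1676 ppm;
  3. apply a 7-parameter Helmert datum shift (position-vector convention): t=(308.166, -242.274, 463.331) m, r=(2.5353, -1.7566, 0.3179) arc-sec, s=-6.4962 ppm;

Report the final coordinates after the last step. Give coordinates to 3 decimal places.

X=1813136.155 m, Y=324484.703 m, Z=-6089355.219 m

start: φ=-73.277755°, λ=10.145880°, h=3705.631 m
→ ECEF (a=6378137.000, f=1/298.257223563): X=1813119.8021, Y=324463.9762, Z=-6089781.9115
→ Helmert 7p (PV): X=1812788.4032, Y=324651.4386, Z=-6089877.5397
→ Helmert 7p (PV): X=1813136.1551, Y=324484.7027, Z=-6089355.2192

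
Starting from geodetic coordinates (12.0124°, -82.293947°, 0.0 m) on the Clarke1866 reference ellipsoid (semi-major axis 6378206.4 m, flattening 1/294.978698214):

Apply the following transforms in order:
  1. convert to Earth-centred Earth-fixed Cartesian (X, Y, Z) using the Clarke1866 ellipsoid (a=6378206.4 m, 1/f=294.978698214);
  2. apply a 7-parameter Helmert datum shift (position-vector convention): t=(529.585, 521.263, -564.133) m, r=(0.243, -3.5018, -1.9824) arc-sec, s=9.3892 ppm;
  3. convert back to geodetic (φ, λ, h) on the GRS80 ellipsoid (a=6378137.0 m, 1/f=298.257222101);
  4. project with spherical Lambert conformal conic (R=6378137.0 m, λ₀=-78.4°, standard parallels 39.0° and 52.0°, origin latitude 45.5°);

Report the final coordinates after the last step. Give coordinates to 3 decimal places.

start: φ=12.012400°, λ=-82.293947°, h=0.000 m
→ ECEF (a=6378206.400, f=1/294.978698214): X=836653.9753, Y=-6183106.6022, Z=1318662.0982
→ Helmert 7p (PV): X=837109.6023, Y=-6182652.9883, Z=1318117.2662
→ geod (Bowring, a=6378137.000): φ=12.00744017°, λ=-82.28924200°, h=-434.1366 m
→ lcc (R=6378137.0, λ₀=-78.4°): E=-490951.9059, N=-3896556.7411

E=-490951.906 m, N=-3896556.741 m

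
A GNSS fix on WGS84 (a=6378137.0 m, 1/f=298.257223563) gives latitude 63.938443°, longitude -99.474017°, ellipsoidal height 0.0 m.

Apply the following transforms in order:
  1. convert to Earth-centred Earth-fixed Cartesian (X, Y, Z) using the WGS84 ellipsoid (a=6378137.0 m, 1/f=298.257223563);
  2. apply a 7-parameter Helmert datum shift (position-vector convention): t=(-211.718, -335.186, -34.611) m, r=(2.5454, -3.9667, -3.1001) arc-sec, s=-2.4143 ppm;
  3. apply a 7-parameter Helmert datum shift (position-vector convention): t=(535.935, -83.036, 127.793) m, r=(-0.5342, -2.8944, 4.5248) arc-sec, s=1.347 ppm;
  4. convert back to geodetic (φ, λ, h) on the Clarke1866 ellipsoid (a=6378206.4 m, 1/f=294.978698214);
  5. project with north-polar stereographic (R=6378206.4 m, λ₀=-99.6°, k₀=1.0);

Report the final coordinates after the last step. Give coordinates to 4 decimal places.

start: φ=63.938443°, λ=-99.474017°, h=0.000 m
→ ECEF (a=6378137.000, f=1/298.257223563): X=-462485.4775, Y=-2771424.3698, Z=5706703.4405
→ Helmert 7p (PV): X=-462847.4785, Y=-2771816.3368, Z=5706611.9571
→ Helmert 7p (PV): X=-462331.4398, Y=-2771898.4805, Z=5706748.1207
→ geod (Bowring, a=6378206.400): φ=63.93674310°, λ=-99.46932813°, h=356.9256 m
→ stereo (R=6378206.4, λ₀=-99.6°): E=6733.5534, N=-2952460.3476

E=6733.5534 m, N=-2952460.3476 m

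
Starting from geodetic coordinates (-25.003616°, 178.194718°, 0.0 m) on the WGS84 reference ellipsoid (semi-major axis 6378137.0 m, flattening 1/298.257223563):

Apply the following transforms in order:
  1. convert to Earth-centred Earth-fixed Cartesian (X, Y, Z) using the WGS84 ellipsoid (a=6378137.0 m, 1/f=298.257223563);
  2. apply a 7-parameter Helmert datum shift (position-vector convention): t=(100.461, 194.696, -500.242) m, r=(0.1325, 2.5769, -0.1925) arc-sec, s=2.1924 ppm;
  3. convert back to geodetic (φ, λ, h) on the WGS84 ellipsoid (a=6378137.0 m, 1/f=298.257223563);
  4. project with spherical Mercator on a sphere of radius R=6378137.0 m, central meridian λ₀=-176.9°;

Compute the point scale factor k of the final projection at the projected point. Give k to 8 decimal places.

1.10344392

start: φ=-25.003616°, λ=178.194718°, h=0.000 m
→ ECEF (a=6378137.000, f=1/298.257223563): X=-5780974.0703, Y=182207.8951, Z=-2679437.4836
→ Helmert 7p (PV): X=-5780919.5882, Y=182410.1070, Z=-2679871.2601
→ geod (Bowring, a=6378137.000): φ=-25.00734829°, λ=178.19269883°, h=139.7851 m
→ into merc (λ₀=-176.9°): φ=-25.00734829°, λ−λ₀=-4.90730117°
scale k = 1.10344392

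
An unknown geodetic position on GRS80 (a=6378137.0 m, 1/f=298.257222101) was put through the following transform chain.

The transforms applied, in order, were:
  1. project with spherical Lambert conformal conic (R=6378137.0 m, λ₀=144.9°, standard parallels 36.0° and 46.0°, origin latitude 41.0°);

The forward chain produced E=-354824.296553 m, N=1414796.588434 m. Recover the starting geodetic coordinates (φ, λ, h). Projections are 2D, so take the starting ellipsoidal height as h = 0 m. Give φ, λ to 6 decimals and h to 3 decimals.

φ=53.555868°, λ=139.647630°, h=0.000 m

start: E=-354824.2966, N=1414796.5884 m
→ lcc⁻¹: φ=53.55586800°, λ=139.64763000°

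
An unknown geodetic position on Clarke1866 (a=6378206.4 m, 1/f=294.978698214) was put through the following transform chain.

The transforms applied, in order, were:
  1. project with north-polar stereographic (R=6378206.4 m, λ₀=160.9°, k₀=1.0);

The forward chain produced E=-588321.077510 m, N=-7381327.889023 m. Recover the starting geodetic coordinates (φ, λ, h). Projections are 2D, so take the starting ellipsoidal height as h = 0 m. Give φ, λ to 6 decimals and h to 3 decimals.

start: E=-588321.0775, N=-7381327.8890 m
→ stereo⁻¹: φ=29.73209600°, λ=156.34293300°

φ=29.732096°, λ=156.342933°, h=0.000 m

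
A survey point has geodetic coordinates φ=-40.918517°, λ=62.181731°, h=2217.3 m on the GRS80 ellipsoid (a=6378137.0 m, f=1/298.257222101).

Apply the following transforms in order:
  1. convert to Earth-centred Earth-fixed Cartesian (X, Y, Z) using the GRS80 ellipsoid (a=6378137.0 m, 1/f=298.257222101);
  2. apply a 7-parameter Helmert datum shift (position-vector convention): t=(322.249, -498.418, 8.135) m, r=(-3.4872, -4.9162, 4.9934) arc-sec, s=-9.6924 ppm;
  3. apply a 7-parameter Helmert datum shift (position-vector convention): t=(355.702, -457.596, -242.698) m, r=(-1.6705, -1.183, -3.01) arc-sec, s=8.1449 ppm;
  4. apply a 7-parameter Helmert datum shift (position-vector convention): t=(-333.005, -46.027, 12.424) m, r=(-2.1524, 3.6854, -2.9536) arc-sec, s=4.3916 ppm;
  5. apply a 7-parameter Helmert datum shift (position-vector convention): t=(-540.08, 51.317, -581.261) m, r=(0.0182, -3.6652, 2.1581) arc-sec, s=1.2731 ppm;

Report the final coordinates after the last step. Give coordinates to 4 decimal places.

start: φ=-40.918517°, λ=62.181731°, h=2217.300 m
→ ECEF (a=6378137.000, f=1/298.257222101): X=2253168.8658, Y=4270214.1294, Z=-4157041.9571
→ Helmert 7p (PV): X=2253464.9806, Y=4269658.5885, Z=-4157012.0213
→ Helmert 7p (PV): X=2253925.1861, Y=4269169.2164, Z=-4157310.2327
→ Helmert 7p (PV): X=2253588.9316, Y=4269066.2805, Z=-4157400.8872
→ Helmert 7p (PV): X=2253080.9289, Y=4269146.9781, Z=-4157947.0194

X=2253080.9289 m, Y=4269146.9781 m, Z=-4157947.0194 m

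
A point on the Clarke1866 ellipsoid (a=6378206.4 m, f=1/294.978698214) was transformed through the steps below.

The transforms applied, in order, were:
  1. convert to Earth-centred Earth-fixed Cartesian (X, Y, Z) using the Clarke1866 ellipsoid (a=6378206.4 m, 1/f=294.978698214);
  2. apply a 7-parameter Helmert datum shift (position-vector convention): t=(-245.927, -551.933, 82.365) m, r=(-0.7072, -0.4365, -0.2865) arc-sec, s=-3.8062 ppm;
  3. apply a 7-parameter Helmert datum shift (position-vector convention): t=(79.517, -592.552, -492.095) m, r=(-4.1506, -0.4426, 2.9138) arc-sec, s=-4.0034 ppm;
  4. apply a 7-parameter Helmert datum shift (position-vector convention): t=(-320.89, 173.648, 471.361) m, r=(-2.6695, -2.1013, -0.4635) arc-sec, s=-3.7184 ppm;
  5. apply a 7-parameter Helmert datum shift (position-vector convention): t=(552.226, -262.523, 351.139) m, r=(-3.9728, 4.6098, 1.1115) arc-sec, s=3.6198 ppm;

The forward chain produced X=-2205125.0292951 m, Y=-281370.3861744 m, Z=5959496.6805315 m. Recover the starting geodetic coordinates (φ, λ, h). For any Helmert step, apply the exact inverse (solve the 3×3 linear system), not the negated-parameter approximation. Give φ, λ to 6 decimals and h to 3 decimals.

start: X=-2205125.0293, Y=-281370.3862, Z=5959496.6805 m
→ Helmert⁻¹: X=-2205803.9655, Y=-281209.7349, Z=5959069.2570
→ Helmert⁻¹: X=-2205429.9409, Y=-281466.5024, Z=5958638.8774
→ Helmert⁻¹: X=-2205509.4694, Y=-280963.8328, Z=5959153.9080
→ Helmert⁻¹: X=-2205258.9359, Y=-280436.4616, Z=5959097.9298
→ geod (Bowring, a=6378206.400): φ=69.66924700°, λ=-172.75275900°, h=1027.0450 m

φ=69.669247°, λ=-172.752759°, h=1027.045 m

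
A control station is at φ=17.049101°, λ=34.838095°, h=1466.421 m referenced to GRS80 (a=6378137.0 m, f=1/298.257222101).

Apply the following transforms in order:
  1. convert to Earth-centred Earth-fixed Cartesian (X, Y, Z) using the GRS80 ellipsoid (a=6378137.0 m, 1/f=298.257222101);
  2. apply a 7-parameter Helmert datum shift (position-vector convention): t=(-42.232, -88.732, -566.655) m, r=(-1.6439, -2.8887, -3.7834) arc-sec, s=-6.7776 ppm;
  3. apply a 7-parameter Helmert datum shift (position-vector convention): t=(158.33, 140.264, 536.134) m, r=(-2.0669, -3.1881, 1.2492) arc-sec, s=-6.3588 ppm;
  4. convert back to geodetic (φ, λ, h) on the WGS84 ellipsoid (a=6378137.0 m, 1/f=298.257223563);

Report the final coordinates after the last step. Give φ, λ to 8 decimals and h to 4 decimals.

start: φ=17.049101°, λ=34.838095°, h=1466.421 m
→ ECEF (a=6378137.000, f=1/298.257222101): X=5007514.8896, Y=3485253.4811, Z=1858459.2135
→ Helmert 7p (PV): X=5007476.6191, Y=3485064.0896, Z=1857922.3147
→ Helmert 7p (PV): X=5007553.2846, Y=3485231.1367, Z=1858489.1090
→ geod (Bowring, a=6378137.000): φ=17.04930954°, λ=34.83771679°, h=1493.1113 m

φ=17.04930954°, λ=34.83771679°, h=1493.1113 m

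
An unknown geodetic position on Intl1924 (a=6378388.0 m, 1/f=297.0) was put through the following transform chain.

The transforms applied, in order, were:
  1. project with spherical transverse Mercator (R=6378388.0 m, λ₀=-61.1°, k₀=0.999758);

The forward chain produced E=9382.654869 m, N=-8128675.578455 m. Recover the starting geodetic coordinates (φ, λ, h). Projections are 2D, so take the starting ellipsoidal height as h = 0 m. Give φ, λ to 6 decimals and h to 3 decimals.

start: E=9382.6549, N=-8128675.5785 m
→ tm⁻¹: φ=-73.03573300°, λ=-60.81106800°

φ=-73.035733°, λ=-60.811068°, h=0.000 m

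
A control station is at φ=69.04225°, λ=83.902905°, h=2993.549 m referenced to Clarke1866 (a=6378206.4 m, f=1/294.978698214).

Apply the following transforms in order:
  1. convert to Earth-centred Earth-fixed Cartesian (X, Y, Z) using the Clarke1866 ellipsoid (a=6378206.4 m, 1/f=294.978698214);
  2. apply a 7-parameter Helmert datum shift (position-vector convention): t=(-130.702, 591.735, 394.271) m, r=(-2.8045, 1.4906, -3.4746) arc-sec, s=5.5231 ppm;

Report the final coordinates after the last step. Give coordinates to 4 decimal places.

X=243094.8053 m, Y=2276918.7425 m, Z=5936664.2834 m

start: φ=69.042250°, λ=83.902905°, h=2993.549 m
→ ECEF (a=6378206.400, f=1/294.978698214): X=243142.9207, Y=2276237.8180, Z=5936269.9321
→ Helmert 7p (PV): X=243094.8053, Y=2276918.7425, Z=5936664.2834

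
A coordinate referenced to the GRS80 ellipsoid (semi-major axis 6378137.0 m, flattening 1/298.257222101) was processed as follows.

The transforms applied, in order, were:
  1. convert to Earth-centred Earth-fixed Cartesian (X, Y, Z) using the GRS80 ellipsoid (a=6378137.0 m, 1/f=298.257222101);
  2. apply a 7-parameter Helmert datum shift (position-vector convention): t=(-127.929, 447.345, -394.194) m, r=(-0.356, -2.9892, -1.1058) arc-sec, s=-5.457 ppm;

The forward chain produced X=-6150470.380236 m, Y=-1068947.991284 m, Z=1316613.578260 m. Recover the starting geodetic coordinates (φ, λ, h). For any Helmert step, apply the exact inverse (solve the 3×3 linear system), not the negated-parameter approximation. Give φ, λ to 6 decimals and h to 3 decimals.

start: X=-6150470.3802, Y=-1068947.9913, Z=1316613.5783 m
→ Helmert⁻¹: X=-6150351.1930, Y=-1069436.4177, Z=1317102.2446
→ geod (Bowring, a=6378137.000): φ=11.99175800°, λ=-170.13591000°, h=2847.1340 m

φ=11.991758°, λ=-170.135910°, h=2847.134 m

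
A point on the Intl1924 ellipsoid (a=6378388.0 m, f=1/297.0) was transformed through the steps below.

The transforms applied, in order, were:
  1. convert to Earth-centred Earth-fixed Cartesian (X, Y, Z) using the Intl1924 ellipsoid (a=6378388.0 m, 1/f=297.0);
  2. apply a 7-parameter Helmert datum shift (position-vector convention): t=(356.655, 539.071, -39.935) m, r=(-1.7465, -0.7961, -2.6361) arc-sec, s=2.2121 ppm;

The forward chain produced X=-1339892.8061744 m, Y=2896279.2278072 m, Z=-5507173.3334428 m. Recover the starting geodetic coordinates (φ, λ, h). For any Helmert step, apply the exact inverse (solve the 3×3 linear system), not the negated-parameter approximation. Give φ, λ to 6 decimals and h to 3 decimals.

start: X=-1339892.8062, Y=2896279.2278, Z=-5507173.3334 m
→ Helmert⁻¹: X=-1340304.7600, Y=2895763.2519, Z=-5507091.5239
→ geod (Bowring, a=6378388.000): φ=-60.07856800°, λ=114.83707100°, h=2450.8860 m

φ=-60.078568°, λ=114.837071°, h=2450.886 m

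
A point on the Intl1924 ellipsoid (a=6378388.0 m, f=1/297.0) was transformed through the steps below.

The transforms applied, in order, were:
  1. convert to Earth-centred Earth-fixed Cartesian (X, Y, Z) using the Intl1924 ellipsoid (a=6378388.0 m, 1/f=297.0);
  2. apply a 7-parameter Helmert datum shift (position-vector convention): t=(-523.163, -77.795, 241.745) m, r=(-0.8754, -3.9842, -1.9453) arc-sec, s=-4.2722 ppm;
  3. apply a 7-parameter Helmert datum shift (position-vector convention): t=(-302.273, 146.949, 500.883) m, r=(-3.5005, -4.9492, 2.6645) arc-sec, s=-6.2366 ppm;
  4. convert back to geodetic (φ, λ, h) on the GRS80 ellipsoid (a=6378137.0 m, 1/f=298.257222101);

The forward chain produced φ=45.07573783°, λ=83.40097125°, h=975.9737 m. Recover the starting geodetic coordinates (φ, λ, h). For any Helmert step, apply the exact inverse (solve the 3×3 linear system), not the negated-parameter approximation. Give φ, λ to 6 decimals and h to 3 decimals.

φ=45.072594°, λ=83.387665°, h=330.709 m

start: φ=45.075738°, λ=83.400971°, h=975.974 m
→ ECEF (a=6378137.000, f=1/298.257222101): X=518557.7343, Y=4482429.0385, Z=4493987.1748
→ Helmert⁻¹: X=519028.9647, Y=4482227.0790, Z=4493577.9297
→ Helmert⁻¹: X=519598.8679, Y=4482309.8537, Z=4493364.3679
→ geod (Bowring, a=6378388.000): φ=45.07259400°, λ=83.38766500°, h=330.7090 m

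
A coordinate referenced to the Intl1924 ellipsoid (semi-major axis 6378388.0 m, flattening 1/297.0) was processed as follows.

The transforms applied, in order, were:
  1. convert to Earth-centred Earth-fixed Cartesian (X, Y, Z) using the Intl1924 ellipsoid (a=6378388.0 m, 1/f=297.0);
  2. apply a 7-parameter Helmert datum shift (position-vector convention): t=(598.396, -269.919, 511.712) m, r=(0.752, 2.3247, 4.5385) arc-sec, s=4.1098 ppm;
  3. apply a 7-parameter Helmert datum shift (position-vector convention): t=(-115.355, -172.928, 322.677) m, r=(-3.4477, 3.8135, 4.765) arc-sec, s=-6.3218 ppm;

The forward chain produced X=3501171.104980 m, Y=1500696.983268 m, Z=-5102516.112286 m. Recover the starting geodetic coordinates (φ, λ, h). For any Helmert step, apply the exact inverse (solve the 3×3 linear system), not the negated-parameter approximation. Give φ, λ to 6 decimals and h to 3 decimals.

φ=-53.446703°, λ=23.207710°, h=3521.515 m

start: X=3501171.1050, Y=1500696.9833, Z=-5102516.1123 m
→ Helmert⁻¹: X=3501437.6091, Y=1500883.8041, Z=-5102781.2256
→ Helmert⁻¹: X=3500915.3694, Y=1501051.9167, Z=-5103237.9798
→ geod (Bowring, a=6378388.000): φ=-53.44670300°, λ=23.20771000°, h=3521.5150 m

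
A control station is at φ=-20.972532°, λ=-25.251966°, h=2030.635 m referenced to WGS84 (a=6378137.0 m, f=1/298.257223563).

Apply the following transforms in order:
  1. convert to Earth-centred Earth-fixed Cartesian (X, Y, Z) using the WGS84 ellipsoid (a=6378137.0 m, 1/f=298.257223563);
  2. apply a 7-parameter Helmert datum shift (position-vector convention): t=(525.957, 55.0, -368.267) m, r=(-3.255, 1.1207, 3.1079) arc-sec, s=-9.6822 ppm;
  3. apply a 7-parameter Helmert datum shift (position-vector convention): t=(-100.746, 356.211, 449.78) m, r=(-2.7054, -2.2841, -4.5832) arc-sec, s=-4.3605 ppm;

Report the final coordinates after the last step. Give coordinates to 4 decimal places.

start: φ=-20.972532°, λ=-25.251966°, h=2030.635 m
→ ECEF (a=6378137.000, f=1/298.257223563): X=5390511.0759, Y=-2542556.1863, Z=-2269282.3865
→ Helmert 7p (PV): X=5391010.8210, Y=-2542431.1584, Z=-2269617.8470
→ Helmert 7p (PV): X=5390855.2077, Y=-2542213.4173, Z=-2269065.1257

X=5390855.2077 m, Y=-2542213.4173 m, Z=-2269065.1257 m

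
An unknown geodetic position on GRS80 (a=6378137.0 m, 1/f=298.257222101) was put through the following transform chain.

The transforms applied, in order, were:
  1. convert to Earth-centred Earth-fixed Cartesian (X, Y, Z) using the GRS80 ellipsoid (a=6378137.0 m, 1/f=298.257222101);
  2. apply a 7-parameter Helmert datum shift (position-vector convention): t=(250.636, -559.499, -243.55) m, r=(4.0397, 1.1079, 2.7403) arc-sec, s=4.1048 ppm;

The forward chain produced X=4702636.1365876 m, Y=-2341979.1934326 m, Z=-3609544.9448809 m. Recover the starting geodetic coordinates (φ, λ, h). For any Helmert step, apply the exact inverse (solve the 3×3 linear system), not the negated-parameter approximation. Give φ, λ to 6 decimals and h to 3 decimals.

φ=-34.671376°, λ=-26.471066°, h=2235.975 m

start: X=4702636.1366, Y=-2341979.1934, Z=-3609544.9449 m
→ Helmert⁻¹: X=4702354.4761, Y=-2341543.2424, Z=-3609215.4628
→ geod (Bowring, a=6378137.000): φ=-34.67137600°, λ=-26.47106600°, h=2235.9750 m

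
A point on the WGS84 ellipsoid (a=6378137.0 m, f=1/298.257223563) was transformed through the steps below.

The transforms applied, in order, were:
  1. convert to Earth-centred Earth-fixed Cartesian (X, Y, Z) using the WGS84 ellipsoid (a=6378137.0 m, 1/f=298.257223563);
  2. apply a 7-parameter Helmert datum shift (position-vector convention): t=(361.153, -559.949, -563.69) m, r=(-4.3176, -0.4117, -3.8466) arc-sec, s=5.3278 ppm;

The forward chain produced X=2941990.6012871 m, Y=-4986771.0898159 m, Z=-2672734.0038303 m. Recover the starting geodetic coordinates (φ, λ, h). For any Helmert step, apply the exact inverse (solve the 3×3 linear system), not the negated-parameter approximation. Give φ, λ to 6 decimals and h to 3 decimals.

φ=-24.924632°, λ=-59.460095°, h=1804.958 m

start: X=2941990.6013, Y=-4986771.0898, Z=-2672734.0038 m
→ Helmert⁻¹: X=2941701.4267, Y=-4986073.7794, Z=-2672266.3188
→ geod (Bowring, a=6378137.000): φ=-24.92463200°, λ=-59.46009500°, h=1804.9580 m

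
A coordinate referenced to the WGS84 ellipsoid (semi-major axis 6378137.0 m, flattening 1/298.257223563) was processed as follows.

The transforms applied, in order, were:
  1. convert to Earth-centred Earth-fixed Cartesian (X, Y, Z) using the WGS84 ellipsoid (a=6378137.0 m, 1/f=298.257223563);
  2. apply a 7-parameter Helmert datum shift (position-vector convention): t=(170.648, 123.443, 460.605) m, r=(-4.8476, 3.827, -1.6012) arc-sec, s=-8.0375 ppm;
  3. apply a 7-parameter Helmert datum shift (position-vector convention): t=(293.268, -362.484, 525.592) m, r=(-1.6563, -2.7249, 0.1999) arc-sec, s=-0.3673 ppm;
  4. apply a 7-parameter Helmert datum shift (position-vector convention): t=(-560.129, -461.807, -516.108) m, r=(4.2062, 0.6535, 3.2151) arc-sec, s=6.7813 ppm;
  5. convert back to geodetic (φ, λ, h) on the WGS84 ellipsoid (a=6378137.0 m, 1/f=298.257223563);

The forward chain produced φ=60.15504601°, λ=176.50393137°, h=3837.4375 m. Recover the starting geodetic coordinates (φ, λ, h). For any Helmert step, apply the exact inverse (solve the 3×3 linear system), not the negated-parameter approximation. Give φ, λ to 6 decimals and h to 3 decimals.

start: φ=60.155046°, λ=176.503931°, h=3837.438 m
→ ECEF (a=6378137.000, f=1/298.257223563): X=-3178117.1595, Y=194163.0899, Z=5512422.4981
→ Helmert⁻¹: X=-3177549.9128, Y=194785.5265, Z=5512887.1820
→ Helmert⁻¹: X=-3177771.3362, Y=195106.8974, Z=5512407.1620
→ Helmert⁻¹: X=-3178071.3070, Y=194830.8102, Z=5511936.4731
→ geod (Bowring, a=6378137.000): φ=60.15291500°, λ=176.49188800°, h=3413.3980 m

φ=60.152915°, λ=176.491888°, h=3413.398 m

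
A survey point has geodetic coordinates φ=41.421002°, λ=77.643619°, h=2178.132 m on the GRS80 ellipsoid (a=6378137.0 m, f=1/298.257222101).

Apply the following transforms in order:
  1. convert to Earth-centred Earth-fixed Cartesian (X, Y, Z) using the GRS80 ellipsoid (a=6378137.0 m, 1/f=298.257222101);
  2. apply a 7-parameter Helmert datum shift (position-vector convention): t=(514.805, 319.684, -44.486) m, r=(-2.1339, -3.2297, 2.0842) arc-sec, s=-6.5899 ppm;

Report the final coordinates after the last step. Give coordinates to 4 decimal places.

start: φ=41.421002°, λ=77.643619°, h=2178.132 m
→ ECEF (a=6378137.000, f=1/298.257222101): X=1025324.3593, Y=4680429.5141, Z=4199038.1326
→ Helmert 7p (PV): X=1025719.3663, Y=4680772.1555, Z=4198933.6090

X=1025719.3663 m, Y=4680772.1555 m, Z=4198933.6090 m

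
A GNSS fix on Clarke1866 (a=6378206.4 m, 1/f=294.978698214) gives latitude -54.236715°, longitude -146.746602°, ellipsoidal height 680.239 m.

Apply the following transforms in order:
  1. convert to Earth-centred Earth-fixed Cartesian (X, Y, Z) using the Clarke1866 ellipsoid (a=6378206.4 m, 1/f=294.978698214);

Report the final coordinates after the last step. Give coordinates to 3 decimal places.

start: φ=-54.236715°, λ=-146.746602°, h=680.239 m
→ ECEF (a=6378206.400, f=1/294.978698214): X=-3124575.6355, Y=-2048826.5242, Z=-5152536.0686

X=-3124575.635 m, Y=-2048826.524 m, Z=-5152536.069 m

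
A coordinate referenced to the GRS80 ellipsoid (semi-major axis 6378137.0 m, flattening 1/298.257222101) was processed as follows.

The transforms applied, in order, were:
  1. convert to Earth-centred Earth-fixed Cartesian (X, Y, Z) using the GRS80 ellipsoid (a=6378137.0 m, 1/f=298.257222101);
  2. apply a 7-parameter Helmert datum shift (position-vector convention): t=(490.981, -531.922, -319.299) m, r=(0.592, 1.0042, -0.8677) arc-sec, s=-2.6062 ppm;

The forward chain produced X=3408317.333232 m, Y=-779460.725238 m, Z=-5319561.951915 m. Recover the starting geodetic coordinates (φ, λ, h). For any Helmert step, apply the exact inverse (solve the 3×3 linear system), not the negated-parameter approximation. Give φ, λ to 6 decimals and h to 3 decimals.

start: X=3408317.3332, Y=-779460.7252, Z=-5319561.9519 m
→ Helmert⁻¹: X=3407864.4072, Y=-778931.7641, Z=-5319237.6892
→ geod (Bowring, a=6378137.000): φ=-56.86381700°, λ=-12.87486300°, h=1925.3440 m

φ=-56.863817°, λ=-12.874863°, h=1925.344 m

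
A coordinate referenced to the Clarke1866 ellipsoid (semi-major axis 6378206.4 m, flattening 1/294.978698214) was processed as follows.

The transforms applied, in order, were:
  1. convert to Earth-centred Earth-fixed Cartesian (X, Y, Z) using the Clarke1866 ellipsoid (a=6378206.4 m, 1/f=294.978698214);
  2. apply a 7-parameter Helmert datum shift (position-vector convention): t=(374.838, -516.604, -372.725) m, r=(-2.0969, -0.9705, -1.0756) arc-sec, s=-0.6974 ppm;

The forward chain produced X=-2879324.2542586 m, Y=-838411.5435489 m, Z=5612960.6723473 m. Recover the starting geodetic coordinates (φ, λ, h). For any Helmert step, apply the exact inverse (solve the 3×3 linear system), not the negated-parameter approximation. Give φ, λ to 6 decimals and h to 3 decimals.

start: X=-2879324.2543, Y=-838411.5435, Z=5612960.6723 m
→ Helmert⁻¹: X=-2879670.3194, Y=-837967.6060, Z=5613342.3424
→ geod (Bowring, a=6378206.400): φ=62.04651300°, λ=-163.77530600°, h=2932.6140 m

φ=62.046513°, λ=-163.775306°, h=2932.614 m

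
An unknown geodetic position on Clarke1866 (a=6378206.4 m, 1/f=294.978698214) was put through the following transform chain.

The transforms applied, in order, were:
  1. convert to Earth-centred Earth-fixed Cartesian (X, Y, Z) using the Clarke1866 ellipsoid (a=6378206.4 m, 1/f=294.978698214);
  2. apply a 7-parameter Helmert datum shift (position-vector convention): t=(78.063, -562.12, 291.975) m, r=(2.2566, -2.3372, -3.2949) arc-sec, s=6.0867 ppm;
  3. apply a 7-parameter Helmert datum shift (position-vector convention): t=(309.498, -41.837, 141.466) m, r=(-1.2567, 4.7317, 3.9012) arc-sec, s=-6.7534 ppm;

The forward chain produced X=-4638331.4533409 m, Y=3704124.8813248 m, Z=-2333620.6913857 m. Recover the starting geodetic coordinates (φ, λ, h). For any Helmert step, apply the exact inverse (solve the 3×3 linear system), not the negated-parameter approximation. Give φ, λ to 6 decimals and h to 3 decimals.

start: X=-4638331.4533, Y=3704124.8813, Z=-2333620.6914 m
→ Helmert⁻¹: X=-4638548.6782, Y=3704293.6851, Z=-2333861.7573
→ Helmert⁻¹: X=-4638684.1355, Y=3704733.6199, Z=-2334127.4948
→ geod (Bowring, a=6378206.400): φ=-21.59653500°, λ=141.38702100°, h=3619.3300 m

φ=-21.596535°, λ=141.387021°, h=3619.330 m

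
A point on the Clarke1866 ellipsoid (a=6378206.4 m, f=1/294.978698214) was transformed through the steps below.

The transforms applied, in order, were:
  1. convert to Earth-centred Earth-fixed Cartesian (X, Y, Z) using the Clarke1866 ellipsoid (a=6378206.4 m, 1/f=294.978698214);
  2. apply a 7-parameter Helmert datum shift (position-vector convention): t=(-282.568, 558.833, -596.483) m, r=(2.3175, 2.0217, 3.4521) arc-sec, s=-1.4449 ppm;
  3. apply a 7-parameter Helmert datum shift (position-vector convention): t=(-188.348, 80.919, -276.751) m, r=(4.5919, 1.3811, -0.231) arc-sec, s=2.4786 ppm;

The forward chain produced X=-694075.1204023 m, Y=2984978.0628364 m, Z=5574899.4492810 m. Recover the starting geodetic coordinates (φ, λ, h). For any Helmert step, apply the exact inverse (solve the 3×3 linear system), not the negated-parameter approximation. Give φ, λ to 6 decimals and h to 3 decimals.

φ=61.373108°, λ=103.084088°, h=536.320 m

start: X=-694075.1204, Y=2984978.0628, Z=5574899.4493 m
→ Helmert⁻¹: X=-693925.7250, Y=2985013.0819, Z=5575091.2825
→ Helmert⁻¹: X=-693648.8590, Y=2984532.8158, Z=5575655.4901
→ geod (Bowring, a=6378206.400): φ=61.37310800°, λ=103.08408800°, h=536.3200 m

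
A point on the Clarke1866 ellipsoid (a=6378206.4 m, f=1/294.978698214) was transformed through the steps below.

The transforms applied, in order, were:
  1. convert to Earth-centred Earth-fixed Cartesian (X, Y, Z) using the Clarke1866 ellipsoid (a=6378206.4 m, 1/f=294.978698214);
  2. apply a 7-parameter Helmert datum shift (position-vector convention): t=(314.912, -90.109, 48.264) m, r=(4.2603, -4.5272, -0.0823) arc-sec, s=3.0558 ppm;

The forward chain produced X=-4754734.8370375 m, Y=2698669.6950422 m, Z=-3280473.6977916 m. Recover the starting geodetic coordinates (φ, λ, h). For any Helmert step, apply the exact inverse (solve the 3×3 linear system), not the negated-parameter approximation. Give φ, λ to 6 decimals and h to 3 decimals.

start: X=-4754734.8370, Y=2698669.6950, Z=-3280473.6978 m
→ Helmert⁻¹: X=-4755108.2966, Y=2698681.9035, Z=-3280463.3098
→ geod (Bowring, a=6378206.400): φ=-31.13516100°, λ=150.42365000°, h=3695.5590 m

φ=-31.135161°, λ=150.423650°, h=3695.559 m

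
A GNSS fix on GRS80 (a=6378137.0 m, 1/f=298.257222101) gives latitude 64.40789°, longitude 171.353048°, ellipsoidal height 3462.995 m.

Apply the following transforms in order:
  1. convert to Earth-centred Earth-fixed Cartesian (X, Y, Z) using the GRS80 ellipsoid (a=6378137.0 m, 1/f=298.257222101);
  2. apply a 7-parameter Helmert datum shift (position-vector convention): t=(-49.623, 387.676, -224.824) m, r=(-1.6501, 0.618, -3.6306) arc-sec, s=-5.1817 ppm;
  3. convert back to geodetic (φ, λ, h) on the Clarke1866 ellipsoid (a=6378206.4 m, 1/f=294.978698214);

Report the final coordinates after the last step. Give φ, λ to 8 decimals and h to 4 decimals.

start: φ=64.407890°, λ=171.353048°, h=3462.995 m
→ ECEF (a=6378137.000, f=1/298.257222101): X=-2732719.2552, Y=415575.8078, Z=5732626.0523
→ Helmert 7p (PV): X=-2732730.2276, Y=416055.2908, Z=5732376.3866
→ geod (Bowring, a=6378206.400): φ=64.40791766°, λ=171.34325661°, h=3397.6654 m

φ=64.40791766°, λ=171.34325661°, h=3397.6654 m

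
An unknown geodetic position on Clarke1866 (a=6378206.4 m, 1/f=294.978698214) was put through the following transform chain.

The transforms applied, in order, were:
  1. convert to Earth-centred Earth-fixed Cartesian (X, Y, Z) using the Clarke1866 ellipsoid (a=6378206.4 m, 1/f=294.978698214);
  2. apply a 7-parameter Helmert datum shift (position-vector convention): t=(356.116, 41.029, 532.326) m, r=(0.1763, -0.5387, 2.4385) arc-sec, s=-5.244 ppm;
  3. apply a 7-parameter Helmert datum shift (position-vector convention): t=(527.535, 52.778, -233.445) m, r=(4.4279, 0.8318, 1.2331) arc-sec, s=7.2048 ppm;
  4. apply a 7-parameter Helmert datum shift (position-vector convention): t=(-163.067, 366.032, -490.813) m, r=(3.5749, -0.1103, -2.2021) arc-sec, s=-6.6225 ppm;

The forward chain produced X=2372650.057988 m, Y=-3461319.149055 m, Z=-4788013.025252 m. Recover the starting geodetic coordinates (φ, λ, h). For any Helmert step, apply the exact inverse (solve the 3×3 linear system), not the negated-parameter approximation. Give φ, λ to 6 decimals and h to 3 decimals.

start: X=2372650.0580, Y=-3461319.1491, Z=-4788013.0253 m
→ Helmert⁻¹: X=2372863.2370, Y=-3461765.7483, Z=-4787495.1888
→ Helmert⁻¹: X=2372317.2188, Y=-3461910.5330, Z=-4787143.3689
→ Helmert⁻¹: X=2371920.1091, Y=-3462001.8500, Z=-4787704.0373
→ geod (Bowring, a=6378206.400): φ=-48.95700900°, λ=-55.58380100°, h=646.5600 m

φ=-48.957009°, λ=-55.583801°, h=646.560 m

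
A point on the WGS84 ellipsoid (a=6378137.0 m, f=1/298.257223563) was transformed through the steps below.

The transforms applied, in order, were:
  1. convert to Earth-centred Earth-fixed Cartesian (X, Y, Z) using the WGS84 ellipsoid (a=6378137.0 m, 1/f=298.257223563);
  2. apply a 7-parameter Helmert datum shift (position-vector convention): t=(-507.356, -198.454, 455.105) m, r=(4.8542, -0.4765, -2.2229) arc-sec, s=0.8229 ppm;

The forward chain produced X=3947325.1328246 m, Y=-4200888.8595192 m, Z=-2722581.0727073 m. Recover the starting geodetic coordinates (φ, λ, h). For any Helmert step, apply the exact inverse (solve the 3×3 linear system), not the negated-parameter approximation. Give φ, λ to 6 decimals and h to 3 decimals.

φ=-25.432574°, λ=-46.777247°, h=1204.687 m

start: X=3947325.1328, Y=-4200888.8595, Z=-2722581.0727 m
→ Helmert⁻¹: X=3947868.2205, Y=-4200708.4842, Z=-2722944.1983
→ geod (Bowring, a=6378137.000): φ=-25.43257400°, λ=-46.77724700°, h=1204.6870 m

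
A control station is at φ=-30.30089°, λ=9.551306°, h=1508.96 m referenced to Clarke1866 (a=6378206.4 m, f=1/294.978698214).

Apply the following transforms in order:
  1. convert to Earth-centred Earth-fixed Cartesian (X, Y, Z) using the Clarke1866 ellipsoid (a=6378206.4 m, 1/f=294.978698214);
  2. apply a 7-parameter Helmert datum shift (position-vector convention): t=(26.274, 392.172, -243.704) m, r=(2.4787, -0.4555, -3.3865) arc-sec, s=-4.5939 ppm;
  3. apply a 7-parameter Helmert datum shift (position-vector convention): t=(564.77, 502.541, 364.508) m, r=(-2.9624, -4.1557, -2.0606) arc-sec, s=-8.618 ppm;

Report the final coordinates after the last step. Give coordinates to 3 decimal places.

X=5437109.879 m, Y=915494.035 m, Z=-3199520.959 m

start: φ=-30.300890°, λ=9.551306°, h=1508.960 m
→ ECEF (a=6378206.400, f=1/294.978698214): X=5436494.9634, Y=914762.4848, Z=-3199803.4266
→ Helmert 7p (PV): X=5436518.3475, Y=915099.6494, Z=-3200009.4328
→ Helmert 7p (PV): X=5437109.8788, Y=915494.0348, Z=-3199520.9590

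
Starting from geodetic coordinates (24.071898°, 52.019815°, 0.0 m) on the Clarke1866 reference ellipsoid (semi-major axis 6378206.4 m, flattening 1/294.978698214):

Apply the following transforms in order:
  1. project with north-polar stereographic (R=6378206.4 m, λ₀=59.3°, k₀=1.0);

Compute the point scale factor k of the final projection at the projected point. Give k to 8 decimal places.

1.42057290

start: φ=24.071898°, λ=52.019815°, h=0.000 m
→ into stereo (λ₀=59.3°): φ=24.07189800°, λ−λ₀=-7.28018500°
scale k = 1.42057290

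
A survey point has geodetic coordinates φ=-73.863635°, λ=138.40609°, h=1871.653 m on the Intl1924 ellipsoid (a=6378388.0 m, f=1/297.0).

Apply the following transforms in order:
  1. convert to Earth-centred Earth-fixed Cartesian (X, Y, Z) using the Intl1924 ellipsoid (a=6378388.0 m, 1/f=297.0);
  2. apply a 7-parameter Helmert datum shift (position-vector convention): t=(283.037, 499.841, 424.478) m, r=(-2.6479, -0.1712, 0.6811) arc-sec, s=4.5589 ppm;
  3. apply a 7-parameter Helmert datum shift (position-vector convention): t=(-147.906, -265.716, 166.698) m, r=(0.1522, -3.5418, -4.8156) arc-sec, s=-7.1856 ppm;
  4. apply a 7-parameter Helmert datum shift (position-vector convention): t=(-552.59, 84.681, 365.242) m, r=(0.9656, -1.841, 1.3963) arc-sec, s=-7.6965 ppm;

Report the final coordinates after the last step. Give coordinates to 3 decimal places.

start: φ=-73.863635°, λ=138.406090°, h=1871.653 m
→ ECEF (a=6378388.000, f=1/297.0): X=-1330274.3020, Y=1180819.9641, Z=-6106670.7322
→ Helmert 7p (PV): X=-1329996.1602, Y=1181242.4016, Z=-6106290.3567
→ Helmert 7p (PV): X=-1330002.0803, Y=1181003.7542, Z=-6106101.7471
→ Helmert 7p (PV): X=-1330497.9295, Y=1181098.9269, Z=-6105695.8516

X=-1330497.930 m, Y=1181098.927 m, Z=-6105695.852 m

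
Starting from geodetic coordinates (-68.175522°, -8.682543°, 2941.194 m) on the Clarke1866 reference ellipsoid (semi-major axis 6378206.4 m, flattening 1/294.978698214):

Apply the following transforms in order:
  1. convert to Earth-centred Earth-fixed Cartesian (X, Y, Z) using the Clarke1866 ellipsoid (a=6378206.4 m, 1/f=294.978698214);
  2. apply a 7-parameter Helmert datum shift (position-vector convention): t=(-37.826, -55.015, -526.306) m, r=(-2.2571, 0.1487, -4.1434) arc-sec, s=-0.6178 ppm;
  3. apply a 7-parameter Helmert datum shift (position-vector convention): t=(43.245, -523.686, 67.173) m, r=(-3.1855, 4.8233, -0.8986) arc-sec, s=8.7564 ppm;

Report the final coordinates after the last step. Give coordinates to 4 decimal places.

X=2351837.5157 m, Y=-359962.5494 m, Z=-5901496.6797 m

start: φ=-68.175522°, λ=-8.682543°, h=2941.194 m
→ ECEF (a=6378206.400, f=1/294.978698214): X=2351963.9910, Y=-359167.7180, Z=-5900942.3033
→ Helmert 7p (PV): X=2351913.2430, Y=-359334.3292, Z=-5901462.7290
→ Helmert 7p (PV): X=2351837.5157, Y=-359962.5494, Z=-5901496.6797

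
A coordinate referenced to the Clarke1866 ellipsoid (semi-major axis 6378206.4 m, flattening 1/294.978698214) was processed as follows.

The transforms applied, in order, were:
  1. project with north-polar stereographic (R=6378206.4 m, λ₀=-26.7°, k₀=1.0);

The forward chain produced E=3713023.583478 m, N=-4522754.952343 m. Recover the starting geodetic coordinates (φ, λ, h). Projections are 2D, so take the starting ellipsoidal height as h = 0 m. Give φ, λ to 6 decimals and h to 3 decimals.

φ=40.716018°, λ=12.684798°, h=0.000 m

start: E=3713023.5835, N=-4522754.9523 m
→ stereo⁻¹: φ=40.71601800°, λ=12.68479800°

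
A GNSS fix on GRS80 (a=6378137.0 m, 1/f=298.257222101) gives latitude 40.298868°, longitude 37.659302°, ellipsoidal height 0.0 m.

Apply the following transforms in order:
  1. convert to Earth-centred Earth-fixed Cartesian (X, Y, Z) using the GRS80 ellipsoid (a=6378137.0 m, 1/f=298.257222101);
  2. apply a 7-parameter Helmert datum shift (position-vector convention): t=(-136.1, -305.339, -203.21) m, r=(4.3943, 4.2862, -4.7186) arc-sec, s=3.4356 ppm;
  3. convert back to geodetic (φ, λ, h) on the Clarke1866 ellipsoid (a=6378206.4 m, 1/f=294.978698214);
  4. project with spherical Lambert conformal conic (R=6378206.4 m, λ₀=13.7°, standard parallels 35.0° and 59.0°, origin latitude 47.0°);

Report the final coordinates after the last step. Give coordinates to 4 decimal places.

start: φ=40.298868°, λ=37.659302°, h=0.000 m
→ ECEF (a=6378137.000, f=1/298.257222101): X=3856410.2194, Y=2976199.3534, Z=4103351.4339
→ Helmert 7p (PV): X=3856440.7217, Y=2975728.5995, Z=4103145.5902
→ geod (Bowring, a=6378206.400): φ=40.30110146°, λ=37.65469919°, h=-304.1305 m
→ lcc (R=6378206.4, λ₀=13.7°): E=1972485.2721, N=-425045.3973

E=1972485.2721 m, N=-425045.3973 m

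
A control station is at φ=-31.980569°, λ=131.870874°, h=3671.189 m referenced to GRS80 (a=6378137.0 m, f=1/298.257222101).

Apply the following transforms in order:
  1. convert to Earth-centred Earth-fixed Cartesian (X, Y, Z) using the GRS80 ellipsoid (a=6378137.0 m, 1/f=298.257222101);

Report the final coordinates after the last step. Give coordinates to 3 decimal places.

X=-3616475.706 m, Y=4034752.384 m, Z=-3360548.381 m

start: φ=-31.980569°, λ=131.870874°, h=3671.189 m
→ ECEF (a=6378137.000, f=1/298.257222101): X=-3616475.7064, Y=4034752.3840, Z=-3360548.3814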